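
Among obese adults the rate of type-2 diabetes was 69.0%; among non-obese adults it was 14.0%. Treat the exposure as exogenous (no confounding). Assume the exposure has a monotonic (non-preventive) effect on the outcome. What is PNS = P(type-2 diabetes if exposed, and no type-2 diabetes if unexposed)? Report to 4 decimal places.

PNS ≈ 0.5500

p₁ = 0.69, p₀ = 0.14.
Under exogeneity and monotonicity, PNS = p₁ − p₀.
PNS = 0.69 − 0.14 = 0.55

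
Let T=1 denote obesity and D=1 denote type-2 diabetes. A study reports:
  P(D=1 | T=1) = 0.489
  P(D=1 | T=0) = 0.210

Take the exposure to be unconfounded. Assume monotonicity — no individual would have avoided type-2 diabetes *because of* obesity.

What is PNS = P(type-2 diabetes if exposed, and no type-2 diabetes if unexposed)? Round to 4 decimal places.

Let p₁ = 0.489, p₀ = 0.21.
Under exogeneity and monotonicity, PNS = p₁ − p₀.
PNS = 0.489 − 0.21 = 0.279

PNS ≈ 0.2790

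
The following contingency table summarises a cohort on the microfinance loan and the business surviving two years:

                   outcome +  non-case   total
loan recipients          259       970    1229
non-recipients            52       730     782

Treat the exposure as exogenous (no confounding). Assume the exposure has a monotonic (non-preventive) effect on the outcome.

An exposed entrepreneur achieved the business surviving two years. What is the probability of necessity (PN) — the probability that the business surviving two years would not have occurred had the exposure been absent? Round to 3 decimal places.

p₁ = P(outcome | exposed) = 259/1229 = 0.21074
p₀ = P(outcome | unexposed) = 52/782 = 0.066496
Under exogeneity and monotonicity, PN = (p₁ − p₀)/p₁.
PN = (0.21074 − 0.066496) / 0.21074 ≈ 0.6845

PN ≈ 0.684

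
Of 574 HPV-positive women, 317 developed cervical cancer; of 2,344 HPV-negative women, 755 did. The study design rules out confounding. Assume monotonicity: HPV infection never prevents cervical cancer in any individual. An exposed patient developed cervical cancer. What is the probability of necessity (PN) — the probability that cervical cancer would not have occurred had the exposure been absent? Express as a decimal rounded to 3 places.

PN ≈ 0.417

p₁ = P(outcome | exposed) = 317/574 = 0.55226
p₀ = P(outcome | unexposed) = 755/2344 = 0.3221
Under exogeneity and monotonicity, PN = (p₁ − p₀) / p₁.
PN = (0.55226 − 0.3221) / 0.55226 = 0.23017 / 0.55226 ≈ 0.4168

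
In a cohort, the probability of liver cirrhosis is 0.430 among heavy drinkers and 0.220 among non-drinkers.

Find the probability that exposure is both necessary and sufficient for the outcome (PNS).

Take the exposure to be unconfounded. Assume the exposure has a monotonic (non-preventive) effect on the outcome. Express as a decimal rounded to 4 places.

Let p₁ = 0.43, p₀ = 0.22.
Under exogeneity and monotonicity, PNS = p₁ − p₀.
PNS = 0.43 − 0.22 = 0.21

PNS ≈ 0.2100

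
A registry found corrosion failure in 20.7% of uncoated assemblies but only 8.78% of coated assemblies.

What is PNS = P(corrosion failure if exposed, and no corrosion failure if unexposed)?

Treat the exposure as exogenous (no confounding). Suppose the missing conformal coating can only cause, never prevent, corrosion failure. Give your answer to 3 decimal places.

PNS ≈ 0.119

p₁ = 0.207, p₀ = 0.0878.
Under exogeneity and monotonicity, PNS = p₁ − p₀.
PNS = 0.207 − 0.0878 = 0.1192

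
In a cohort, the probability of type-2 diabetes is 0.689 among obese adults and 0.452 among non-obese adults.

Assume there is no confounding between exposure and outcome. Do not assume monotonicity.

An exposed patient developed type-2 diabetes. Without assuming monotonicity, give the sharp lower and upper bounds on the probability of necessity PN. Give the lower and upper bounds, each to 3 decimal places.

Let p₁ = 0.689, p₀ = 0.452.
Under exogeneity alone the bounds on PN are max{0,(p₁−p₀)/p₁} ≤ PN ≤ min{1,(1−p₀)/p₁}.
  lower = (p₁ − p₀)/p₁ = 0.237 / 0.689 ≈ 0.3440
  upper = min{1, (1 − p₀)/p₁} = 0.548 / 0.689 ≈ 0.7954

0.344 ≤ PN ≤ 0.795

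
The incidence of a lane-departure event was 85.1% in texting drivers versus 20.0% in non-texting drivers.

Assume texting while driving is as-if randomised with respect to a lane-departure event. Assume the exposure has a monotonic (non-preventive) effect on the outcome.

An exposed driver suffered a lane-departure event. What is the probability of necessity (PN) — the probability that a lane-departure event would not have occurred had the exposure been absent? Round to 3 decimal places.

p₁ = 0.851, p₀ = 0.2.
Under exogeneity and monotonicity, PN = (p₁ − p₀) / p₁.
PN = (0.851 − 0.2) / 0.851 = 0.651 / 0.851 ≈ 0.7650

PN ≈ 0.765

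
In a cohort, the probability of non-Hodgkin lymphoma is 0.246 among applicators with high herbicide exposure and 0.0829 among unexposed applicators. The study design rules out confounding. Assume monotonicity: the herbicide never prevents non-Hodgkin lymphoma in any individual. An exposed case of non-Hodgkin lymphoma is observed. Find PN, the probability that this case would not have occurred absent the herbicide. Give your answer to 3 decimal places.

PN ≈ 0.663

Let p₁ = 0.246, p₀ = 0.0829.
Under exogeneity and monotonicity, PN = (p₁ − p₀) / p₁.
PN = (0.246 − 0.0829) / 0.246 = 0.1631 / 0.246 ≈ 0.6630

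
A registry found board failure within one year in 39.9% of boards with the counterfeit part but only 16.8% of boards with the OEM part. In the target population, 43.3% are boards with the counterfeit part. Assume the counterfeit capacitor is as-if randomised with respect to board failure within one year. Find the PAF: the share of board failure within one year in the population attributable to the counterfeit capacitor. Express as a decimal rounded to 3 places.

PAF ≈ 0.373

p₁ = 0.399, p₀ = 0.168.
Overall risk P(Y=1) = π·p₁ + (1−π)·p₀ = 0.433×0.399 + 0.567×0.168 = 0.26802.
Under exogeneity, PAF = [P(Y=1) − p₀] / P(Y=1).
PAF = (0.26802 − 0.168) / 0.26802 ≈ 0.3732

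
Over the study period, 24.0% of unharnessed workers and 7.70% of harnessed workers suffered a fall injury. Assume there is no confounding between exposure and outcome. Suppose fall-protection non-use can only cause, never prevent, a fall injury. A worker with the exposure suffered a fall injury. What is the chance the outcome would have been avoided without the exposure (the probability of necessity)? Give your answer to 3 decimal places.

p₁ = 0.24, p₀ = 0.077.
Under exogeneity and monotonicity, PN = (p₁ − p₀) / p₁.
PN = (0.24 − 0.077) / 0.24 = 0.163 / 0.24 ≈ 0.6792

PN ≈ 0.679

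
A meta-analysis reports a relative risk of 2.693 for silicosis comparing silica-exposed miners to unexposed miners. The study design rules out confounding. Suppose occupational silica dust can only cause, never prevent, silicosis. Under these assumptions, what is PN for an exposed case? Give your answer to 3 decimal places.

PN ≈ 0.629

Under exogeneity and monotonicity, PN = (RR − 1) / RR = 1 − 1/RR.
PN = (2.693 − 1) / 2.693 = 1.693 / 2.693 ≈ 0.6287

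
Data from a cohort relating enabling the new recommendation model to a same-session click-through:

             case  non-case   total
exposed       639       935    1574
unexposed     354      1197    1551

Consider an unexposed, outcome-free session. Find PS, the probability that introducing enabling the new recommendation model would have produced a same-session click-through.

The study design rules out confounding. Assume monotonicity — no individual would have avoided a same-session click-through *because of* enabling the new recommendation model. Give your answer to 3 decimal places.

PS ≈ 0.230

p₁ = P(outcome | exposed) = 639/1574 = 0.40597
p₀ = P(outcome | unexposed) = 354/1551 = 0.22824
Under exogeneity and monotonicity, PS = (p₁ − p₀) / (1 − p₀).
PS = (0.40597 − 0.22824) / (1 − 0.22824) = 0.17773 / 0.77176 ≈ 0.2303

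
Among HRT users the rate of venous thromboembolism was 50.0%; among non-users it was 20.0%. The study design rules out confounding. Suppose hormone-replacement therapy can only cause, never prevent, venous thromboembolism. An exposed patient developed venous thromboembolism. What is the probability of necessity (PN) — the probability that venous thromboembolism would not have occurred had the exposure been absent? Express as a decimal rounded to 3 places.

p₁ = 0.5, p₀ = 0.2.
Under exogeneity and monotonicity, PN = (p₁ − p₀) / p₁.
PN = (0.5 − 0.2) / 0.5 = 0.3 / 0.5 ≈ 0.6000

PN ≈ 0.600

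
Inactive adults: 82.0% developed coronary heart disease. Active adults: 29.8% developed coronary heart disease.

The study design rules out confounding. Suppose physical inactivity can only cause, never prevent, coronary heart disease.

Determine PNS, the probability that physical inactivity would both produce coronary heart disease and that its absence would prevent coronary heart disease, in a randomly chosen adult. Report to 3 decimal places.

PNS ≈ 0.522

p₁ = 0.82, p₀ = 0.298.
Under exogeneity and monotonicity, PNS = p₁ − p₀.
PNS = 0.82 − 0.298 = 0.522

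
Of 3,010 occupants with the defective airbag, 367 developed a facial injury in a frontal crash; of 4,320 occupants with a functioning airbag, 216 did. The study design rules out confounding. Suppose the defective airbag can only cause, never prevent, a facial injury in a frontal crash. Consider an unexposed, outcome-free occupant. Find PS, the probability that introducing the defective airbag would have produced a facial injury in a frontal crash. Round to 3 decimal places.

PS ≈ 0.076

p₁ = P(outcome | exposed) = 367/3010 = 0.12193
p₀ = P(outcome | unexposed) = 216/4320 = 0.05
Under exogeneity and monotonicity, PS = (p₁ − p₀) / (1 − p₀).
PS = (0.12193 − 0.05) / (1 − 0.05) = 0.071927 / 0.95 ≈ 0.0757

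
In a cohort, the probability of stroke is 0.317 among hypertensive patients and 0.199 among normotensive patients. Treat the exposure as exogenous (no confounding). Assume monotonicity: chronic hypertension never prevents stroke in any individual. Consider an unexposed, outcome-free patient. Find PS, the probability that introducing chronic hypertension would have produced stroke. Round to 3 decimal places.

Let p₁ = 0.317, p₀ = 0.199.
Under exogeneity and monotonicity, PS = (p₁ − p₀) / (1 − p₀).
PS = (0.317 − 0.199) / (1 − 0.199) = 0.118 / 0.801 ≈ 0.1473

PS ≈ 0.147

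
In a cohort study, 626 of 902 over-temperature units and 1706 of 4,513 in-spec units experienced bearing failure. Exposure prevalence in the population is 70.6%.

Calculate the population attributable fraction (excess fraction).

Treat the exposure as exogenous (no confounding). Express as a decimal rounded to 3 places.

PAF ≈ 0.371

p₁ = P(outcome | exposed) = 626/902 = 0.69401
p₀ = P(outcome | unexposed) = 1706/4513 = 0.37802
Overall risk P(Y=1) = π·p₁ + (1−π)·p₀ = 0.706×0.69401 + 0.294×0.37802 = 0.60111.
Under exogeneity, PAF = [P(Y=1) − p₀] / P(Y=1).
PAF = (0.60111 − 0.37802) / 0.60111 ≈ 0.3711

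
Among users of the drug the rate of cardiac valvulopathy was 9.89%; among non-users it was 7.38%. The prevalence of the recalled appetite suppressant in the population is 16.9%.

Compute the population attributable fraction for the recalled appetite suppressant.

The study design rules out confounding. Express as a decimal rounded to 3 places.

p₁ = 0.0989, p₀ = 0.0738.
Overall risk P(Y=1) = π·p₁ + (1−π)·p₀ = 0.169×0.0989 + 0.831×0.0738 = 0.078042.
Under exogeneity, PAF = [P(Y=1) − p₀] / P(Y=1).
PAF = (0.078042 − 0.0738) / 0.078042 ≈ 0.0544

PAF ≈ 0.054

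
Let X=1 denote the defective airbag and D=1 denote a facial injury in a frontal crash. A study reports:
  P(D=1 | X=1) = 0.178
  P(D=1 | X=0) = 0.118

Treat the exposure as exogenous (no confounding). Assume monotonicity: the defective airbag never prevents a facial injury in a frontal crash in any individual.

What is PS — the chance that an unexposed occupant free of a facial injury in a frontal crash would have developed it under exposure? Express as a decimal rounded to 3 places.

PS ≈ 0.068

Let p₁ = 0.178, p₀ = 0.118.
Under exogeneity and monotonicity, PS = (p₁ − p₀) / (1 − p₀).
PS = (0.178 − 0.118) / (1 − 0.118) = 0.06 / 0.882 ≈ 0.0680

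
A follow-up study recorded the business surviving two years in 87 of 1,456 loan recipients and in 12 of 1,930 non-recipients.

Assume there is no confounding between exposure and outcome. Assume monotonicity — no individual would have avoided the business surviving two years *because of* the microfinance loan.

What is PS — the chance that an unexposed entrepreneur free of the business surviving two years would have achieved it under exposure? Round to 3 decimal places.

PS ≈ 0.054

p₁ = P(outcome | exposed) = 87/1456 = 0.059753
p₀ = P(outcome | unexposed) = 12/1930 = 0.0062176
Under exogeneity and monotonicity, PS = (p₁ − p₀) / (1 − p₀).
PS = (0.059753 − 0.0062176) / (1 − 0.0062176) = 0.053535 / 0.99378 ≈ 0.0539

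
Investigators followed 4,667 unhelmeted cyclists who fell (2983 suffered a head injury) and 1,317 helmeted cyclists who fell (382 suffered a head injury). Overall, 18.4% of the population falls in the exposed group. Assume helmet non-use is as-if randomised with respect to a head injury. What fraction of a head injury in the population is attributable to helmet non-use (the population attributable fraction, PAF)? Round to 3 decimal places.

PAF ≈ 0.181

p₁ = P(outcome | exposed) = 2983/4667 = 0.63917
p₀ = P(outcome | unexposed) = 382/1317 = 0.29005
Overall risk P(Y=1) = π·p₁ + (1−π)·p₀ = 0.184×0.63917 + 0.816×0.29005 = 0.35429.
Under exogeneity, PAF = [P(Y=1) − p₀] / P(Y=1).
PAF = (0.35429 − 0.29005) / 0.35429 ≈ 0.1813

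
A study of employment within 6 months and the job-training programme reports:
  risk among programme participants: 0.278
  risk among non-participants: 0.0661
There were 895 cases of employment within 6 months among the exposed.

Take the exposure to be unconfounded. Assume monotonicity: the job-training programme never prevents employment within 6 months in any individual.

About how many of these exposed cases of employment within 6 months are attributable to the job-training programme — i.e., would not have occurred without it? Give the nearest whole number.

Let p₁ = 0.278, p₀ = 0.0661.
PN = (p₁ − p₀)/p₁ = (0.278 − 0.0661) / 0.278 ≈ 0.76223.
Attributable cases ≈ PN × (exposed cases) = 0.76223 × 895 ≈ 682.20.

about 682 cases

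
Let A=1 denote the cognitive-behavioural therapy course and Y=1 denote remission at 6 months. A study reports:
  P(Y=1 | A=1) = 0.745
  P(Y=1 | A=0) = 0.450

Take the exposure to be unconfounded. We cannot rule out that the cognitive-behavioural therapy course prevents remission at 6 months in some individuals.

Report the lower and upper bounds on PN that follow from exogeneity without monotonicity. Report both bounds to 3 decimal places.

Let p₁ = 0.745, p₀ = 0.45.
Under exogeneity alone the bounds on PN are max{0,(p₁−p₀)/p₁} ≤ PN ≤ min{1,(1−p₀)/p₁}.
  lower = (p₁ − p₀)/p₁ = 0.295 / 0.745 ≈ 0.3960
  upper = min{1, (1 − p₀)/p₁} = 0.55 / 0.745 ≈ 0.7383

0.396 ≤ PN ≤ 0.738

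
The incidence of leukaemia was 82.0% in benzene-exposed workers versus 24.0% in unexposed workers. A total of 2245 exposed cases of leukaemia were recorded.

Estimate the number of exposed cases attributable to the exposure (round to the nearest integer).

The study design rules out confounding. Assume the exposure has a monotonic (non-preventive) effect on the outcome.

p₁ = 0.82, p₀ = 0.24.
PN = (p₁ − p₀)/p₁ = (0.82 − 0.24) / 0.82 ≈ 0.70732.
Attributable cases ≈ PN × (exposed cases) = 0.70732 × 2245 ≈ 1587.93.

about 1588 cases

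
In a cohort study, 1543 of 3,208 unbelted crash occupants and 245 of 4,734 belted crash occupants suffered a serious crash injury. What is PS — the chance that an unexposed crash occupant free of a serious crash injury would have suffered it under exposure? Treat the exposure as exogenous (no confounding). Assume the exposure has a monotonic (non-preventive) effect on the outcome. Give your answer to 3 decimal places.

PS ≈ 0.453

p₁ = P(outcome | exposed) = 1543/3208 = 0.48099
p₀ = P(outcome | unexposed) = 245/4734 = 0.051753
Under exogeneity and monotonicity, PS = (p₁ − p₀) / (1 − p₀).
PS = (0.48099 − 0.051753) / (1 − 0.051753) = 0.42923 / 0.94825 ≈ 0.4527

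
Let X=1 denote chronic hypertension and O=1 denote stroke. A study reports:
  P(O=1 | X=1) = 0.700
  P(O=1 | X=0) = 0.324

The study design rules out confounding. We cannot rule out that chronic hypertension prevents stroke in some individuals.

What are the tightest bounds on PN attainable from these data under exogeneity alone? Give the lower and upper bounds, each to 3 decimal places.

Let p₁ = 0.7, p₀ = 0.324.
Under exogeneity alone the bounds on PN are max{0,(p₁−p₀)/p₁} ≤ PN ≤ min{1,(1−p₀)/p₁}.
  lower = (p₁ − p₀)/p₁ = 0.376 / 0.7 ≈ 0.5371
  upper = min{1, (1 − p₀)/p₁} = 0.676 / 0.7 ≈ 0.9657

0.537 ≤ PN ≤ 0.966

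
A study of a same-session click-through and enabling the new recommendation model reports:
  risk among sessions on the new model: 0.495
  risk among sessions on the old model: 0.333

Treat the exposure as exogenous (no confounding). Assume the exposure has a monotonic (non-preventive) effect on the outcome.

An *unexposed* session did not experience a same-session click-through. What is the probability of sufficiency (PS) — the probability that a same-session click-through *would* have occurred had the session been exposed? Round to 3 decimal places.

PS ≈ 0.243

Let p₁ = 0.495, p₀ = 0.333.
Under exogeneity and monotonicity, PS = (p₁ − p₀) / (1 − p₀).
PS = (0.495 − 0.333) / (1 − 0.333) = 0.162 / 0.667 ≈ 0.2429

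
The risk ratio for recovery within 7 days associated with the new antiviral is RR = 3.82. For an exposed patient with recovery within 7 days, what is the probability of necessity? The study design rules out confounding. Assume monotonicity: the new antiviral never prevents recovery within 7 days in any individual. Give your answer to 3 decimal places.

PN ≈ 0.738

Under exogeneity and monotonicity, PN = (RR − 1) / RR = 1 − 1/RR.
PN = (3.82 − 1) / 3.82 = 2.82 / 3.82 ≈ 0.7382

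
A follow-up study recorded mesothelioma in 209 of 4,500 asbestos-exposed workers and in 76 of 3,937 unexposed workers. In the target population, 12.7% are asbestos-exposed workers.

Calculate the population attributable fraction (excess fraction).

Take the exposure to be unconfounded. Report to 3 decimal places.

PAF ≈ 0.152

p₁ = P(outcome | exposed) = 209/4500 = 0.046444
p₀ = P(outcome | unexposed) = 76/3937 = 0.019304
Overall risk P(Y=1) = π·p₁ + (1−π)·p₀ = 0.127×0.046444 + 0.873×0.019304 = 0.022751.
Under exogeneity, PAF = [P(Y=1) − p₀] / P(Y=1).
PAF = (0.022751 − 0.019304) / 0.022751 ≈ 0.1515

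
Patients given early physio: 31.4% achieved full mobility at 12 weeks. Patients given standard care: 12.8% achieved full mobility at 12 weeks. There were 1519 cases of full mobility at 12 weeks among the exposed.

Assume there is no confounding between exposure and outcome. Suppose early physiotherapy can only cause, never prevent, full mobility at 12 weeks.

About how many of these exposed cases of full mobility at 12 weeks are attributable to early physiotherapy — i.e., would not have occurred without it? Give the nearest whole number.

p₁ = 0.314, p₀ = 0.128.
PN = (p₁ − p₀)/p₁ = (0.314 − 0.128) / 0.314 ≈ 0.59236.
Attributable cases ≈ PN × (exposed cases) = 0.59236 × 1519 ≈ 899.79.

about 900 cases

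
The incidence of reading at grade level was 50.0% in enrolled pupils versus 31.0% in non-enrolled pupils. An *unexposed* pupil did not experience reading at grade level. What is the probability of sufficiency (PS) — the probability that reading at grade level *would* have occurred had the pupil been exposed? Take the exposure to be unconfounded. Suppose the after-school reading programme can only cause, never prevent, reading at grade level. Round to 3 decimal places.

PS ≈ 0.275

p₁ = 0.5, p₀ = 0.31.
Under exogeneity and monotonicity, PS = (p₁ − p₀) / (1 − p₀).
PS = (0.5 − 0.31) / (1 − 0.31) = 0.19 / 0.69 ≈ 0.2754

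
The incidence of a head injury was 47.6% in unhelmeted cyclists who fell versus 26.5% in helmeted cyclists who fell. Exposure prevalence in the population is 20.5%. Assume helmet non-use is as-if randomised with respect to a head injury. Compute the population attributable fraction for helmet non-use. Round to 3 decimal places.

PAF ≈ 0.140

p₁ = 0.476, p₀ = 0.265.
Overall risk P(Y=1) = π·p₁ + (1−π)·p₀ = 0.205×0.476 + 0.795×0.265 = 0.30826.
Under exogeneity, PAF = [P(Y=1) − p₀] / P(Y=1).
PAF = (0.30826 − 0.265) / 0.30826 ≈ 0.1403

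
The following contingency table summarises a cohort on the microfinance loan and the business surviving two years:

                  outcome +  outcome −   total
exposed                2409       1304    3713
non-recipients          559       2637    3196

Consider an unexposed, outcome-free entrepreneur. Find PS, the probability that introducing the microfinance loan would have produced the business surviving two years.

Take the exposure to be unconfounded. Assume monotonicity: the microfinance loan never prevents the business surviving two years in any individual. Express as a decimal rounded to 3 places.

p₁ = P(outcome | exposed) = 2409/3713 = 0.6488
p₀ = P(outcome | unexposed) = 559/3196 = 0.17491
Under exogeneity and monotonicity, PS = (p₁ − p₀) / (1 − p₀).
PS = (0.6488 − 0.17491) / (1 − 0.17491) = 0.4739 / 0.82509 ≈ 0.5744

PS ≈ 0.574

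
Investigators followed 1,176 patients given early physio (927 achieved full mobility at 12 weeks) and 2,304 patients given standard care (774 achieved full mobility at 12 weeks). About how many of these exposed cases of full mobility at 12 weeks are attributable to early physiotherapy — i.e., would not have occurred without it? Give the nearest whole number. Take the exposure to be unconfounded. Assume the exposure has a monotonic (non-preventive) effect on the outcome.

p₁ = P(outcome | exposed) = 927/1176 = 0.78827
p₀ = P(outcome | unexposed) = 774/2304 = 0.33594
PN = (p₁ − p₀)/p₁ = (0.78827 − 0.33594) / 0.78827 ≈ 0.57383.
Attributable cases ≈ PN × (exposed cases) = 0.57383 × 927 ≈ 531.94.

about 532 cases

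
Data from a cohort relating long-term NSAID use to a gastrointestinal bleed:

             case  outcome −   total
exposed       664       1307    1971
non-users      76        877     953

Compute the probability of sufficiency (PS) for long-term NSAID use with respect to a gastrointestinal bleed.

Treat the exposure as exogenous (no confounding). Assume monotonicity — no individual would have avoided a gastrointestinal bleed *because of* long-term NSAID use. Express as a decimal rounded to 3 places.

PS ≈ 0.279

p₁ = P(outcome | exposed) = 664/1971 = 0.33688
p₀ = P(outcome | unexposed) = 76/953 = 0.079748
Under exogeneity and monotonicity, PS = (p₁ − p₀)/(1 − p₀).
PS = (0.33688 − 0.079748) / 0.92025 ≈ 0.2794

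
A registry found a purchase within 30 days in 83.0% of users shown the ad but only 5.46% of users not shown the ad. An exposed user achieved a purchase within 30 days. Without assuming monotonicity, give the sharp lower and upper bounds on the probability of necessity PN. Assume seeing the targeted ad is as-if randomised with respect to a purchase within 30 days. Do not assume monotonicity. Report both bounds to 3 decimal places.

p₁ = 0.83, p₀ = 0.0546.
Under exogeneity alone the bounds on PN are max{0,(p₁−p₀)/p₁} ≤ PN ≤ min{1,(1−p₀)/p₁}.
  lower = (p₁ − p₀)/p₁ = 0.7754 / 0.83 ≈ 0.9342
  upper = min{1, (1 − p₀)/p₁} = 0.9454 / 0.83 ≈ 1.1390 → capped at 1

0.934 ≤ PN ≤ 1.000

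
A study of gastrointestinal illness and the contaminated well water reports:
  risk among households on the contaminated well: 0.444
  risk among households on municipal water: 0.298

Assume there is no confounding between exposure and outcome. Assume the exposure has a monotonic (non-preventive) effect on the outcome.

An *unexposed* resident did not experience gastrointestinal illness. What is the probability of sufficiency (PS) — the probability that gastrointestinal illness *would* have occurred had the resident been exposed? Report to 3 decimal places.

PS ≈ 0.208

Let p₁ = 0.444, p₀ = 0.298.
Under exogeneity and monotonicity, PS = (p₁ − p₀) / (1 − p₀).
PS = (0.444 − 0.298) / (1 − 0.298) = 0.146 / 0.702 ≈ 0.2080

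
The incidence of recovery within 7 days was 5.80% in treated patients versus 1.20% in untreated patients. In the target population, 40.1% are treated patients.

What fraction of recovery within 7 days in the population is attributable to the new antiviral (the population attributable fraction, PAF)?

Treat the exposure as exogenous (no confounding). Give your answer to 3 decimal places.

p₁ = 0.058, p₀ = 0.012.
Overall risk P(Y=1) = π·p₁ + (1−π)·p₀ = 0.401×0.058 + 0.599×0.012 = 0.030446.
Under exogeneity, PAF = [P(Y=1) − p₀] / P(Y=1).
PAF = (0.030446 − 0.012) / 0.030446 ≈ 0.6059

PAF ≈ 0.606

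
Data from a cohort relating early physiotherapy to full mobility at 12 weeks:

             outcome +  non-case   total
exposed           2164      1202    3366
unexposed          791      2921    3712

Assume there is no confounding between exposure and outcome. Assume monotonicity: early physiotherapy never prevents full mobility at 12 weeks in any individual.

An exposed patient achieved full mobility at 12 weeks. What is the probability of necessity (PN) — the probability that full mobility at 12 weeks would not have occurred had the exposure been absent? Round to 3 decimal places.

PN ≈ 0.669

p₁ = P(outcome | exposed) = 2164/3366 = 0.6429
p₀ = P(outcome | unexposed) = 791/3712 = 0.21309
Under exogeneity and monotonicity, PN = (p₁ − p₀)/p₁.
PN = (0.6429 − 0.21309) / 0.6429 ≈ 0.6685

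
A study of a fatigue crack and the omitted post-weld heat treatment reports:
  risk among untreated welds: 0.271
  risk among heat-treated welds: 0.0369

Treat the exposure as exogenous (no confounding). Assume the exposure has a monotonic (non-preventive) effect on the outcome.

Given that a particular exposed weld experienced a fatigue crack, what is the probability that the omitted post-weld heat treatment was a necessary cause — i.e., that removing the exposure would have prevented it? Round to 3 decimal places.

Let p₁ = 0.271, p₀ = 0.0369.
Under exogeneity and monotonicity, PN = (p₁ − p₀) / p₁.
PN = (0.271 − 0.0369) / 0.271 = 0.2341 / 0.271 ≈ 0.8638

PN ≈ 0.864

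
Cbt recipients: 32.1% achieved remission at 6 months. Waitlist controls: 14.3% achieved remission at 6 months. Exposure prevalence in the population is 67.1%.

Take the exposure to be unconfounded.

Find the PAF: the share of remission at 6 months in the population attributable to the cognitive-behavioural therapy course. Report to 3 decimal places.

PAF ≈ 0.455

p₁ = 0.321, p₀ = 0.143.
Overall risk P(Y=1) = π·p₁ + (1−π)·p₀ = 0.671×0.321 + 0.329×0.143 = 0.26244.
Under exogeneity, PAF = [P(Y=1) − p₀] / P(Y=1).
PAF = (0.26244 − 0.143) / 0.26244 ≈ 0.4551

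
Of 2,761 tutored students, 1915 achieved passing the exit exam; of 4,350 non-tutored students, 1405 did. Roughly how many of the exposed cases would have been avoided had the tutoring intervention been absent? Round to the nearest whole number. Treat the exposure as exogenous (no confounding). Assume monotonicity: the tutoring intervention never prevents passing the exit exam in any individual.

p₁ = P(outcome | exposed) = 1915/2761 = 0.69359
p₀ = P(outcome | unexposed) = 1405/4350 = 0.32299
PN = (p₁ − p₀)/p₁ = (0.69359 − 0.32299) / 0.69359 ≈ 0.53432.
Attributable cases ≈ PN × (exposed cases) = 0.53432 × 1915 ≈ 1023.23.

about 1023 cases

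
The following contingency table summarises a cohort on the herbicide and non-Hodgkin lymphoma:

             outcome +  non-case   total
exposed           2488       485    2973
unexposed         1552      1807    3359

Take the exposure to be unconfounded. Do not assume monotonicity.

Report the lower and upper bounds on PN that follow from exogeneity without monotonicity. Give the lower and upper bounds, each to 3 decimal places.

0.448 ≤ PN ≤ 0.643

p₁ = P(outcome | exposed) = 2488/2973 = 0.83687
p₀ = P(outcome | unexposed) = 1552/3359 = 0.46204
Under exogeneity alone the bounds on PN are max{0,(p₁−p₀)/p₁} ≤ PN ≤ min{1,(1−p₀)/p₁}.
  lower = (p₁ − p₀)/p₁ = 0.37482 / 0.83687 ≈ 0.4479
  upper = min{1, (1 − p₀)/p₁} = 0.53796 / 0.83687 ≈ 0.6428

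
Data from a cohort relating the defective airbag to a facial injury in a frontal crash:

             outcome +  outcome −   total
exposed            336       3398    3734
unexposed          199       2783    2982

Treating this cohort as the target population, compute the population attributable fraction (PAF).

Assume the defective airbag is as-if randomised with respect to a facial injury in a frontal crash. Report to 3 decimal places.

PAF ≈ 0.162

p₁ = P(outcome | exposed) = 336/3734 = 0.089984
p₀ = P(outcome | unexposed) = 199/2982 = 0.066734
Exposure prevalence π = 3734/6716 = 0.55599; overall risk P(Y=1) = 0.079661.
Under exogeneity, PAF = [P(Y=1) − p₀]/P(Y=1).
PAF = (0.079661 − 0.066734) / 0.079661 ≈ 0.1623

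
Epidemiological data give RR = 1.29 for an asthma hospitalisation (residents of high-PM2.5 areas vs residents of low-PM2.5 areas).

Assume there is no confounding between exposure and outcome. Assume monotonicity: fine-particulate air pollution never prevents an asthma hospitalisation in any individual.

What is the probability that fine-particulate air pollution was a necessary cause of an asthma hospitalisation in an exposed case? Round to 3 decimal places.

PN ≈ 0.225

Under exogeneity and monotonicity, PN = (RR − 1) / RR = 1 − 1/RR.
PN = (1.29 − 1) / 1.29 = 0.29 / 1.29 ≈ 0.2248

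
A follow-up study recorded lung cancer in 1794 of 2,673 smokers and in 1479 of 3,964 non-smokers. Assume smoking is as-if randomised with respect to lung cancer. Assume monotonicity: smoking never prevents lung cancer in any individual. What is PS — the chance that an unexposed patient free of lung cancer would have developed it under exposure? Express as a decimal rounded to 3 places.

PS ≈ 0.475

p₁ = P(outcome | exposed) = 1794/2673 = 0.67116
p₀ = P(outcome | unexposed) = 1479/3964 = 0.37311
Under exogeneity and monotonicity, PS = (p₁ − p₀) / (1 − p₀).
PS = (0.67116 − 0.37311) / (1 − 0.37311) = 0.29805 / 0.62689 ≈ 0.4754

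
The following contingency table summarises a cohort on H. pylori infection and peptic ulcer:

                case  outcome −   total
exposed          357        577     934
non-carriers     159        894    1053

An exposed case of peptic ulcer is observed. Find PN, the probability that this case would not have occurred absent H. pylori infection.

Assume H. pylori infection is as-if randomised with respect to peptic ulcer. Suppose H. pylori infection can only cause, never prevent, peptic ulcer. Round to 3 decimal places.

p₁ = P(outcome | exposed) = 357/934 = 0.38223
p₀ = P(outcome | unexposed) = 159/1053 = 0.151
Under exogeneity and monotonicity, PN = (p₁ − p₀) / p₁.
PN = (0.38223 − 0.151) / 0.38223 = 0.23123 / 0.38223 ≈ 0.6050

PN ≈ 0.605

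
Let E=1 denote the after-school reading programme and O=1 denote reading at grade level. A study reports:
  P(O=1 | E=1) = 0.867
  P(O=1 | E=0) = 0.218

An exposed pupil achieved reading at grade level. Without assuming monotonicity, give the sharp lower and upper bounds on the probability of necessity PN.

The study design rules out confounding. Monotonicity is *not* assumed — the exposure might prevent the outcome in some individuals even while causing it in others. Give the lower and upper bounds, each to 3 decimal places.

0.749 ≤ PN ≤ 0.902

Let p₁ = 0.867, p₀ = 0.218.
Under exogeneity alone the bounds on PN are max{0,(p₁−p₀)/p₁} ≤ PN ≤ min{1,(1−p₀)/p₁}.
  lower = (p₁ − p₀)/p₁ = 0.649 / 0.867 ≈ 0.7486
  upper = min{1, (1 − p₀)/p₁} = 0.782 / 0.867 ≈ 0.9020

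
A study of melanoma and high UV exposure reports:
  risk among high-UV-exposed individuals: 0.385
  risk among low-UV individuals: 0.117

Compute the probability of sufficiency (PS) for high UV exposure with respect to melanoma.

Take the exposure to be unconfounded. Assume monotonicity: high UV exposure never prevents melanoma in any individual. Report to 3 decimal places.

Let p₁ = 0.385, p₀ = 0.117.
Under exogeneity and monotonicity, PS = (p₁ − p₀) / (1 − p₀).
PS = (0.385 − 0.117) / (1 − 0.117) = 0.268 / 0.883 ≈ 0.3035

PS ≈ 0.304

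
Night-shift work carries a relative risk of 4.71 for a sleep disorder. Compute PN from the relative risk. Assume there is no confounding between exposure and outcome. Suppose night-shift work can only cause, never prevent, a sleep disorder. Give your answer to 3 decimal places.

PN ≈ 0.788

Under exogeneity and monotonicity, PN = (RR − 1) / RR = 1 − 1/RR.
PN = (4.71 − 1) / 4.71 = 3.71 / 4.71 ≈ 0.7877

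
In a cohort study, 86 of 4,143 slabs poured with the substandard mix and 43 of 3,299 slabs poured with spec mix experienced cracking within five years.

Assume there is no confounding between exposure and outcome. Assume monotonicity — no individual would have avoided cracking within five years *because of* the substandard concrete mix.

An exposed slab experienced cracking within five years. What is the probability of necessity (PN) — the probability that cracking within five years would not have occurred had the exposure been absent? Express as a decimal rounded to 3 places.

PN ≈ 0.372

p₁ = P(outcome | exposed) = 86/4143 = 0.020758
p₀ = P(outcome | unexposed) = 43/3299 = 0.013034
Under exogeneity and monotonicity, PN = (p₁ − p₀) / p₁.
PN = (0.020758 − 0.013034) / 0.020758 = 0.0077237 / 0.020758 ≈ 0.3721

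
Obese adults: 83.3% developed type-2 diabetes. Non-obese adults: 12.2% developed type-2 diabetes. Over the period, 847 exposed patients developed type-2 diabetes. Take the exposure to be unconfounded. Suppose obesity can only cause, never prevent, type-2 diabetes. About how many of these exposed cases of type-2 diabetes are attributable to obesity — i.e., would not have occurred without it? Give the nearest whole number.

p₁ = 0.833, p₀ = 0.122.
PN = (p₁ − p₀)/p₁ = (0.833 − 0.122) / 0.833 ≈ 0.85354.
Attributable cases ≈ PN × (exposed cases) = 0.85354 × 847 ≈ 722.95.

about 723 cases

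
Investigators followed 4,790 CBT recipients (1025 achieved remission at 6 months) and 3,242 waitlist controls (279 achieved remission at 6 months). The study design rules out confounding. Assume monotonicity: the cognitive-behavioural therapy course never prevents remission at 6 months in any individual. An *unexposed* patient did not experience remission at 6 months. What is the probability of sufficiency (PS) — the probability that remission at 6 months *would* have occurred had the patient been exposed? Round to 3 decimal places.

PS ≈ 0.140

p₁ = P(outcome | exposed) = 1025/4790 = 0.21399
p₀ = P(outcome | unexposed) = 279/3242 = 0.086058
Under exogeneity and monotonicity, PS = (p₁ − p₀) / (1 − p₀).
PS = (0.21399 − 0.086058) / (1 − 0.086058) = 0.12793 / 0.91394 ≈ 0.1400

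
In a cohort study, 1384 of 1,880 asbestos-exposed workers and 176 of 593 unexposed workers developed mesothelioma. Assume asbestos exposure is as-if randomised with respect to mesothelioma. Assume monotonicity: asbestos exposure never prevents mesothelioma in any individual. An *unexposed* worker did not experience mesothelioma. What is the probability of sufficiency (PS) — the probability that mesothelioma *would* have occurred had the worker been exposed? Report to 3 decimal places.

PS ≈ 0.625

p₁ = P(outcome | exposed) = 1384/1880 = 0.73617
p₀ = P(outcome | unexposed) = 176/593 = 0.2968
Under exogeneity and monotonicity, PS = (p₁ − p₀) / (1 − p₀).
PS = (0.73617 − 0.2968) / (1 − 0.2968) = 0.43937 / 0.7032 ≈ 0.6248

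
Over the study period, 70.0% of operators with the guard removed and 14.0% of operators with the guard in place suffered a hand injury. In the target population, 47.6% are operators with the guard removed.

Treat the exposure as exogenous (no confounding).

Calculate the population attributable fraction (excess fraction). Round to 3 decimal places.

PAF ≈ 0.656

p₁ = 0.7, p₀ = 0.14.
Overall risk P(Y=1) = π·p₁ + (1−π)·p₀ = 0.476×0.7 + 0.524×0.14 = 0.40656.
Under exogeneity, PAF = [P(Y=1) − p₀] / P(Y=1).
PAF = (0.40656 − 0.14) / 0.40656 ≈ 0.6556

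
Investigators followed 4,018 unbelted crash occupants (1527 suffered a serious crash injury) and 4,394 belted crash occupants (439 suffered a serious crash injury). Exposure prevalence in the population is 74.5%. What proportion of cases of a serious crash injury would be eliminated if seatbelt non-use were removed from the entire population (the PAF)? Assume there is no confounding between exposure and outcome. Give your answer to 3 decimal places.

p₁ = P(outcome | exposed) = 1527/4018 = 0.38004
p₀ = P(outcome | unexposed) = 439/4394 = 0.099909
Overall risk P(Y=1) = π·p₁ + (1−π)·p₀ = 0.745×0.38004 + 0.255×0.099909 = 0.30861.
Under exogeneity, PAF = [P(Y=1) − p₀] / P(Y=1).
PAF = (0.30861 − 0.099909) / 0.30861 ≈ 0.6763

PAF ≈ 0.676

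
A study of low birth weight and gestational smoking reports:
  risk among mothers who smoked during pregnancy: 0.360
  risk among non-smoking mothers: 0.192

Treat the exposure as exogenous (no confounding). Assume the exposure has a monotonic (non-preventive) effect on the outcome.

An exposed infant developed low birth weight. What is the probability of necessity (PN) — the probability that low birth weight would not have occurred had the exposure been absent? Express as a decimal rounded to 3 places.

Let p₁ = 0.36, p₀ = 0.192.
Under exogeneity and monotonicity, PN = (p₁ − p₀) / p₁.
PN = (0.36 − 0.192) / 0.36 = 0.168 / 0.36 ≈ 0.4667

PN ≈ 0.467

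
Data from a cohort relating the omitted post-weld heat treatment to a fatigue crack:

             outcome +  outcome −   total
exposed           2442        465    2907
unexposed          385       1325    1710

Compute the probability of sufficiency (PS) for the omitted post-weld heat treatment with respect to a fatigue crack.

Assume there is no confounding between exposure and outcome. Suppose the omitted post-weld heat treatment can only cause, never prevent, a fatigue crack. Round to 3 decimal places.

PS ≈ 0.794

p₁ = P(outcome | exposed) = 2442/2907 = 0.84004
p₀ = P(outcome | unexposed) = 385/1710 = 0.22515
Under exogeneity and monotonicity, PS = (p₁ − p₀) / (1 − p₀).
PS = (0.84004 − 0.22515) / (1 − 0.22515) = 0.6149 / 0.77485 ≈ 0.7936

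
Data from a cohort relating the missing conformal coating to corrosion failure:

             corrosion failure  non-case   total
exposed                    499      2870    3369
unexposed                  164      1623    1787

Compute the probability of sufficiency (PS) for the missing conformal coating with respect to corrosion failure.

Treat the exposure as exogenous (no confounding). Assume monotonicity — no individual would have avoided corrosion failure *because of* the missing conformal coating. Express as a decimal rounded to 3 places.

PS ≈ 0.062

p₁ = P(outcome | exposed) = 499/3369 = 0.14812
p₀ = P(outcome | unexposed) = 164/1787 = 0.091774
Under exogeneity and monotonicity, PS = (p₁ − p₀) / (1 − p₀).
PS = (0.14812 − 0.091774) / (1 − 0.091774) = 0.056341 / 0.90823 ≈ 0.0620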